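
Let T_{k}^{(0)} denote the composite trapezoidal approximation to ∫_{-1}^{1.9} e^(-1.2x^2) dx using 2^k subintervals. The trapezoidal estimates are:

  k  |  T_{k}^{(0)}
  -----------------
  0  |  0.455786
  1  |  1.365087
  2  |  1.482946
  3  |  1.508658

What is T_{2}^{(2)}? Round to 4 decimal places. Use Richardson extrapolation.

1.5125

Richardson extrapolation on the trapezoidal column (denominator 4−1=3):
T_{1}^{(1)} = (4·1.365087 − 0.455786) / 3 = 1.668187
T_{2}^{(1)} = (4·1.482946 − 1.365087) / 3 = 1.522232
T_{2}^{(2)} = (16·1.522232 − 1.668187) / 15 = 1.512502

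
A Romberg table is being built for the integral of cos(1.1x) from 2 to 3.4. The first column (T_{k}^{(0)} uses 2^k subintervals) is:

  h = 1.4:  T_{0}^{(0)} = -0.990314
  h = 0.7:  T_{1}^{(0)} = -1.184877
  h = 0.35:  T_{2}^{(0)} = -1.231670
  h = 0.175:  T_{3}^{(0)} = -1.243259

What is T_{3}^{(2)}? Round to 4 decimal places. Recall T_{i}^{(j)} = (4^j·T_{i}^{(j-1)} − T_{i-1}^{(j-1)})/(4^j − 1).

T_{2}^{(1)} = (4·(-1.231670) − (-1.184877)) / 3 = -1.247268
T_{3}^{(1)} = -1.243259 + (-1.243259 − (-1.231670))/3 = -1.247122
T_{3}^{(2)} = (16·(-1.247122) − (-1.247268)) / 15 = -1.247112

-1.2471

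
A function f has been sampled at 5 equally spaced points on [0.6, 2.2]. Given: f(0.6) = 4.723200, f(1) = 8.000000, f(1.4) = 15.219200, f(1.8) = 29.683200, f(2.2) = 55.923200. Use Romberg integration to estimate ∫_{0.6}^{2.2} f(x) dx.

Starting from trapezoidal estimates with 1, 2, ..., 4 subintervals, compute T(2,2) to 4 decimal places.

32.2314

T(0,0) (trapezoid, 1 panel, h=1.6000): 48.517120
T(1,0) (trapezoid, 2 panels, h=0.8000): 36.433920
T(2,0) (trapezoid, 4 panels, h=0.4000): 33.290240
T(1,1) = 36.433920 + (36.433920 − 48.517120)/3 = 32.406187
T(2,1) = 33.290240 + (33.290240 − 36.433920)/3 = 32.242347
T(2,2) = 32.242347 + (32.242347 − 32.406187)/15 = 32.231424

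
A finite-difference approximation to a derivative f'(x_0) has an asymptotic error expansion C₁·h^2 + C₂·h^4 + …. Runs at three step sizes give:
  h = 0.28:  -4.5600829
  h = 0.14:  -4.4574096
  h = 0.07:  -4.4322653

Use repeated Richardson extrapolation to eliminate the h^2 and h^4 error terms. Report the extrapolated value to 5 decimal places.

First eliminate the h^2 term (factor 2^2 = 4):
  B₁ = (4·(-4.4574096) − (-4.5600829))/3 = -4.4231852
  B₂ = (4·(-4.4322653) − (-4.4574096))/3 = -4.4238839
Then eliminate the h^4 term (factor 2^4 = 16):
  (16·(-4.4238839) − (-4.4231852))/15 = -4.4239305

-4.42393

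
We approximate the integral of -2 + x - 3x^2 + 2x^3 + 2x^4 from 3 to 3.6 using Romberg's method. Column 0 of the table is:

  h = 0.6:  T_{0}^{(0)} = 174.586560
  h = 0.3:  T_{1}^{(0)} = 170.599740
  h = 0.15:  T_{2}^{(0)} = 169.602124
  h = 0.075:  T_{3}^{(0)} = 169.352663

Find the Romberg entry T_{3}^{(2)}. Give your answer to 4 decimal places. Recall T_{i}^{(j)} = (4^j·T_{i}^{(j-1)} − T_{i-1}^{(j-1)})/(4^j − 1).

T_{2}^{(1)} = 169.602124 + (169.602124 − 170.599740)/3 = 169.269585
T_{3}^{(1)} = (4·169.352663 − 169.602124) / 3 = 169.269509
T_{3}^{(2)} = 169.269509 + (169.269509 − 169.269585)/15 = 169.269504

169.2695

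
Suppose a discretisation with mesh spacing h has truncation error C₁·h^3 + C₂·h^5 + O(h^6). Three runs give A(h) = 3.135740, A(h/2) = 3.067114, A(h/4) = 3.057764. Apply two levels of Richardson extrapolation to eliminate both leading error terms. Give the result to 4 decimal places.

First eliminate the h^3 term (factor 2^3 = 8):
  B₁ = (8·3.067114 − 3.135740)/7 = 3.057310
  B₂ = (8·3.057764 − 3.067114)/7 = 3.056428
Then eliminate the h^5 term (factor 2^5 = 32):
  (32·3.056428 − 3.057310)/31 = 3.056400

3.0564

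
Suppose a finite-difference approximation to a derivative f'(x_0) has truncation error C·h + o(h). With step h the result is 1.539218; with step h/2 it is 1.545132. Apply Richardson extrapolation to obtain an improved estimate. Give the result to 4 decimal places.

1.5510

The leading error scales as h; refining by a factor of 2 reduces it by 2^1 = 2.
Extrapolated value = (2·A(h/2) − A(h)) / (2 − 1)
= (2·1.545132 − 1.539218) / 1
= 1.551046 / 1 = 1.551046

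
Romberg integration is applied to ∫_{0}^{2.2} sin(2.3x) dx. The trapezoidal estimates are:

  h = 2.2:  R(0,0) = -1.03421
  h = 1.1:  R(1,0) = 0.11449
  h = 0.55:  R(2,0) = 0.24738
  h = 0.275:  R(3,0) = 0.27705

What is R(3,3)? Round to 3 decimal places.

R(1,1) = (4·0.11449 − (-1.03421)) / 3 = 0.49739
R(2,1) = 0.24738 + (0.24738 − 0.11449)/3 = 0.29168
R(3,1) = (4·0.27705 − 0.24738) / 3 = 0.28694
R(2,2) = 0.29168 + (0.29168 − 0.49739)/15 = 0.27797
R(3,2) = 0.28694 + (0.28694 − 0.29168)/15 = 0.28662
R(3,3) = (64·0.28662 − 0.27797) / 63 = 0.28676

0.287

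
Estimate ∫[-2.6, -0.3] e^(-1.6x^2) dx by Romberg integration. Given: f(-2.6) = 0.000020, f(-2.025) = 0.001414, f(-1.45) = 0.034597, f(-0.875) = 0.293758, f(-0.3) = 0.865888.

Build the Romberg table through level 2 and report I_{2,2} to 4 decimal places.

I_{0,0} (trapezoid, 1 panel, h=2.3000): 0.995794
I_{1,0} (trapezoid, 2 panels, h=1.1500): 0.537684
I_{2,0} (trapezoid, 4 panels, h=0.5750): 0.438566
I_{1,1} = 0.537684 + (0.537684 − 0.995794)/3 = 0.384981
I_{2,1} = 0.438566 + (0.438566 − 0.537684)/3 = 0.405527
I_{2,2} = 0.405527 + (0.405527 − 0.384981)/15 = 0.406897

0.4069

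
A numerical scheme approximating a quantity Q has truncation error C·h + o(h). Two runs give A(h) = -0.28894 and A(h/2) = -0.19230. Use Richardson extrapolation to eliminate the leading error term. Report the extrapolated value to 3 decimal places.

The leading error scales as h; refining by a factor of 2 reduces it by 2^1 = 2.
Extrapolated value = (2·A(h/2) − A(h)) / (2 − 1)
= (2·(-0.19230) − (-0.28894)) / 1
= -0.09566 / 1 = -0.09566

-0.096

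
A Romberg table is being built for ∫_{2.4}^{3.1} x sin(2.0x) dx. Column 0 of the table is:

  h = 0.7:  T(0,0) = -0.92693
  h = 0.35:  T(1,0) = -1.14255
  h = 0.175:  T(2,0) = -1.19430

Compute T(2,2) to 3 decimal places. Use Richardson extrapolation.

Richardson extrapolation on the trapezoidal column (denominator 4−1=3):
T(1,1) = (4·(-1.14255) − (-0.92693)) / 3 = -1.21442
T(2,1) = (4·(-1.19430) − (-1.14255)) / 3 = -1.21155
T(2,2) = (16·(-1.21155) − (-1.21442)) / 15 = -1.21136
(Column j=1 coincides with Simpson's rule on the same nodes.)

-1.211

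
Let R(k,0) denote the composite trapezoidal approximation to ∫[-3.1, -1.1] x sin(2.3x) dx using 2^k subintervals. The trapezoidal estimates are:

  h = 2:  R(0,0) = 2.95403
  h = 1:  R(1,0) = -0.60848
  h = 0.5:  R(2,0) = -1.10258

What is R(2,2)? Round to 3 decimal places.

Richardson extrapolation on the trapezoidal column (denominator 4−1=3):
R(1,1) = (4·(-0.60848) − 2.95403) / 3 = -1.79598
R(2,1) = -1.10258 + (-1.10258 − (-0.60848))/3 = -1.26728
R(2,2) = -1.26728 + (-1.26728 − (-1.79598))/15 = -1.23203

-1.232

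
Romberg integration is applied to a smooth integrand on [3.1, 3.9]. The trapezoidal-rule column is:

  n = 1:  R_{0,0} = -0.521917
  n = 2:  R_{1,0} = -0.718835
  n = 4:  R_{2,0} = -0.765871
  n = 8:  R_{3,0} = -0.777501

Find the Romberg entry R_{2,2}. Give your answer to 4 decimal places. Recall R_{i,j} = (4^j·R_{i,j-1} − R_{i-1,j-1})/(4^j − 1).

-0.7814

Richardson extrapolation on the trapezoidal column (denominator 4−1=3):
R_{1,1} = -0.718835 + (-0.718835 − (-0.521917))/3 = -0.784474
R_{2,1} = (4·(-0.765871) − (-0.718835)) / 3 = -0.781550
R_{2,2} = -0.781550 + (-0.781550 − (-0.784474))/15 = -0.781355
(Column j=1 coincides with Simpson's rule on the same nodes.)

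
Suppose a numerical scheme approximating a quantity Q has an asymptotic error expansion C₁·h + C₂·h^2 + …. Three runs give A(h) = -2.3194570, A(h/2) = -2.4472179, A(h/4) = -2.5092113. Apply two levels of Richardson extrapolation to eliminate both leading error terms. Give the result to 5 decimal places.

First eliminate the h term (factor 2^1 = 2):
  B₁ = (2·(-2.4472179) − (-2.3194570))/1 = -2.5749788
  B₂ = (2·(-2.5092113) − (-2.4472179))/1 = -2.5712047
Then eliminate the h^2 term (factor 2^2 = 4):
  (4·(-2.5712047) − (-2.5749788))/3 = -2.5699467

-2.56995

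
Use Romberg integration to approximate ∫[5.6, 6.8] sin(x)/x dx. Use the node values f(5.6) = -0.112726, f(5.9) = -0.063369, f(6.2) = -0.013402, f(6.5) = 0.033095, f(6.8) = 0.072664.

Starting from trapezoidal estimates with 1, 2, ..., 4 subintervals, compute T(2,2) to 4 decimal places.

T(0,0) (trapezoid, 1 panel, h=1.2000): -0.024037
T(1,0) (trapezoid, 2 panels, h=0.6000): -0.020060
T(2,0) (trapezoid, 4 panels, h=0.3000): -0.019112
T(1,1) = -0.020060 + (-0.020060 − (-0.024037))/3 = -0.018734
T(2,1) = -0.019112 + (-0.019112 − (-0.020060))/3 = -0.018796
T(2,2) = -0.018796 + (-0.018796 − (-0.018734))/15 = -0.018800

-0.0188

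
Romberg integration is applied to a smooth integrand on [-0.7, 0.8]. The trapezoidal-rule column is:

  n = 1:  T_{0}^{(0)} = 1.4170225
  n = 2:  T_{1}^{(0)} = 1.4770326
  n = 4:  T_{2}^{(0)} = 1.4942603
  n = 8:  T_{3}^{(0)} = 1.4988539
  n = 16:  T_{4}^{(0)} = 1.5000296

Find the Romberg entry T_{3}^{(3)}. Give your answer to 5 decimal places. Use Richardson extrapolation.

1.50041

Richardson extrapolation on the trapezoidal column (denominator 4−1=3):
T_{1}^{(1)} = 1.4770326 + (1.4770326 − 1.4170225)/3 = 1.4970360
T_{2}^{(1)} = (4·1.4942603 − 1.4770326) / 3 = 1.5000029
T_{3}^{(1)} = (4·1.4988539 − 1.4942603) / 3 = 1.5003851
T_{2}^{(2)} = (16·1.5000029 − 1.4970360) / 15 = 1.5002007
T_{3}^{(2)} = (16·1.5003851 − 1.5000029) / 15 = 1.5004106
T_{3}^{(3)} = (64·1.5004106 − 1.5002007) / 63 = 1.5004139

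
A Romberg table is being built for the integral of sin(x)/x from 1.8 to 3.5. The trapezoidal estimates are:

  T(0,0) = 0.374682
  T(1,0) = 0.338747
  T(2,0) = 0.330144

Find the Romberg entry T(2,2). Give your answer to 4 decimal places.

Richardson extrapolation on the trapezoidal column (denominator 4−1=3):
T(1,1) = 0.338747 + (0.338747 − 0.374682)/3 = 0.326769
T(2,1) = 0.330144 + (0.330144 − 0.338747)/3 = 0.327276
T(2,2) = (16·0.327276 − 0.326769) / 15 = 0.327310

0.3273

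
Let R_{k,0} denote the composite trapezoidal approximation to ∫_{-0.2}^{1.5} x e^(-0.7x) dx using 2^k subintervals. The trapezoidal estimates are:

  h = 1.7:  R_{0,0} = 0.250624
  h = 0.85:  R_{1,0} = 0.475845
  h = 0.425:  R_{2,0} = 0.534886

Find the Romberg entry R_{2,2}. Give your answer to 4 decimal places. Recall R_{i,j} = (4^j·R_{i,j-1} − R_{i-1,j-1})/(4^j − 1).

0.5548

Richardson extrapolation on the trapezoidal column (denominator 4−1=3):
R_{1,1} = 0.475845 + (0.475845 − 0.250624)/3 = 0.550919
R_{2,1} = (4·0.534886 − 0.475845) / 3 = 0.554566
R_{2,2} = 0.554566 + (0.554566 − 0.550919)/15 = 0.554809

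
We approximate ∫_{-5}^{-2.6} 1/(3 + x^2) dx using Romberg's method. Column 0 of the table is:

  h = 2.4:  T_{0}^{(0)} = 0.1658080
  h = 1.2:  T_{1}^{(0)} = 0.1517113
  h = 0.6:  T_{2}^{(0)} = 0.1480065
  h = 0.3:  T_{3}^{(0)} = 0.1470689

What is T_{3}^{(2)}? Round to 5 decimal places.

Richardson extrapolation on the trapezoidal column (denominator 4−1=3):
T_{2}^{(1)} = (4·0.1480065 − 0.1517113) / 3 = 0.1467716
T_{3}^{(1)} = (4·0.1470689 − 0.1480065) / 3 = 0.1467564
T_{3}^{(2)} = 0.1467564 + (0.1467564 − 0.1467716)/15 = 0.1467554

0.14676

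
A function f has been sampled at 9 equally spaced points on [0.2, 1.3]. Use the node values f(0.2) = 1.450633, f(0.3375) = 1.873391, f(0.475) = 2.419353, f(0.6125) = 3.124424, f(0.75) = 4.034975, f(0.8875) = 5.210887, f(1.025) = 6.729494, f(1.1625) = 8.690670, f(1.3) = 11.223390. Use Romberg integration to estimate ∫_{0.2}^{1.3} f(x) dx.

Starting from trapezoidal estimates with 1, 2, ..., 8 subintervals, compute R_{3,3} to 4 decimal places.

5.2542

R_{0,0} (trapezoid, 1 panel, h=1.1000): 6.970713
R_{1,0} (trapezoid, 2 panels, h=0.5500): 5.704593
R_{2,0} (trapezoid, 4 panels, h=0.2750): 5.368229
R_{3,0} (trapezoid, 8 panels, h=0.1375): 5.282778
R_{1,1} = 5.704593 + (5.704593 − 6.970713)/3 = 5.282553
R_{2,1} = 5.368229 + (5.368229 − 5.704593)/3 = 5.256108
R_{3,1} = 5.282778 + (5.282778 − 5.368229)/3 = 5.254294
R_{2,2} = 5.256108 + (5.256108 − 5.282553)/15 = 5.254345
R_{3,2} = 5.254294 + (5.254294 − 5.256108)/15 = 5.254173
R_{3,3} = 5.254173 + (5.254173 − 5.254345)/63 = 5.254170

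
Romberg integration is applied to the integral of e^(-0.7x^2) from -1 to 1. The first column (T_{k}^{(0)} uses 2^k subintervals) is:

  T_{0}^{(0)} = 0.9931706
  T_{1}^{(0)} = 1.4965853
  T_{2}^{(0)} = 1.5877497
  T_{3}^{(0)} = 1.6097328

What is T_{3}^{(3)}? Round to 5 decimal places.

1.61702

T_{1}^{(1)} = (4·1.4965853 − 0.9931706) / 3 = 1.6643902
T_{2}^{(1)} = 1.5877497 + (1.5877497 − 1.4965853)/3 = 1.6181378
T_{3}^{(1)} = 1.6097328 + (1.6097328 − 1.5877497)/3 = 1.6170605
T_{2}^{(2)} = (16·1.6181378 − 1.6643902) / 15 = 1.6150543
T_{3}^{(2)} = (16·1.6170605 − 1.6181378) / 15 = 1.6169887
T_{3}^{(3)} = (64·1.6169887 − 1.6150543) / 63 = 1.6170194
(Column j=1 coincides with Simpson's rule on the same nodes.)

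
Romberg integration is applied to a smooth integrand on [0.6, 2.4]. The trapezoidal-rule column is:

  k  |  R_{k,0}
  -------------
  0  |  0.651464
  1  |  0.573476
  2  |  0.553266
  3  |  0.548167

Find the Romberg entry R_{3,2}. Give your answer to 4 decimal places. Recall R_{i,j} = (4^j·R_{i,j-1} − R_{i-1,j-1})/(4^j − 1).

R_{2,1} = (4·0.553266 − 0.573476) / 3 = 0.546529
R_{3,1} = (4·0.548167 − 0.553266) / 3 = 0.546467
R_{3,2} = 0.546467 + (0.546467 − 0.546529)/15 = 0.546463

0.5465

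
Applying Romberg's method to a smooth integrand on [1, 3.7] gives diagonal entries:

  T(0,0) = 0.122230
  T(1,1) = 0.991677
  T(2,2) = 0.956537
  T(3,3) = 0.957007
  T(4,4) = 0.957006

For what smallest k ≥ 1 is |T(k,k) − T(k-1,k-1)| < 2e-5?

k = 4

|T(1,1) − T(0,0)| = 0.869447 ≥ 2e-5
|T(2,2) − T(1,1)| = 0.035140 ≥ 2e-5
|T(3,3) − T(2,2)| = 0.000470 ≥ 2e-5
|T(4,4) − T(3,3)| = 0.000001 < 2e-5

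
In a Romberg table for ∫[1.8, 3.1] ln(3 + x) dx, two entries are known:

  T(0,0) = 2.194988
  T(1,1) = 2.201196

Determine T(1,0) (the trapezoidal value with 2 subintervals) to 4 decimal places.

2.1996

From T(1,1) = (4·T(1,0) − T(0,0))/3, solve for T(1,0):
4·T(1,0) = 3·2.201196 + 2.194988 = 8.798576
T(1,0) = 2.199644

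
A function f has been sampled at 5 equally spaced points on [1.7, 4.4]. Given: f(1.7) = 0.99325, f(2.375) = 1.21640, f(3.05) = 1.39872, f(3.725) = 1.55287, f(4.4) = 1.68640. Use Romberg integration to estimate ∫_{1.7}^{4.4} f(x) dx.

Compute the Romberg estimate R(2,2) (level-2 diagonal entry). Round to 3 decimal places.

R(0,0) (trapezoid, 1 panel, h=2.7000): 3.61753
R(1,0) (trapezoid, 2 panels, h=1.3500): 3.69704
R(2,0) (trapezoid, 4 panels, h=0.6750): 3.71778
R(1,1) = 3.69704 + (3.69704 − 3.61753)/3 = 3.72354
R(2,1) = 3.71778 + (3.71778 − 3.69704)/3 = 3.72469
R(2,2) = 3.72469 + (3.72469 − 3.72354)/15 = 3.72477

3.725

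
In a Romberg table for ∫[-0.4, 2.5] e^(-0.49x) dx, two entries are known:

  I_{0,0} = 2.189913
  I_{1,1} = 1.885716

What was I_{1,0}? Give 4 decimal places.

From I_{1,1} = (4·I_{1,0} − I_{0,0})/3, solve for I_{1,0}:
4·I_{1,0} = 3·1.885716 + 2.189913 = 7.847061
I_{1,0} = 1.961765

1.9618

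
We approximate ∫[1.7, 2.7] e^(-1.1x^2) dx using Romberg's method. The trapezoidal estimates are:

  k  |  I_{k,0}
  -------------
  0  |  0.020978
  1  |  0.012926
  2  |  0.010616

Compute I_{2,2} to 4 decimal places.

I_{1,1} = 0.012926 + (0.012926 − 0.020978)/3 = 0.010242
I_{2,1} = 0.010616 + (0.010616 − 0.012926)/3 = 0.009846
I_{2,2} = (16·0.009846 − 0.010242) / 15 = 0.009820

0.0098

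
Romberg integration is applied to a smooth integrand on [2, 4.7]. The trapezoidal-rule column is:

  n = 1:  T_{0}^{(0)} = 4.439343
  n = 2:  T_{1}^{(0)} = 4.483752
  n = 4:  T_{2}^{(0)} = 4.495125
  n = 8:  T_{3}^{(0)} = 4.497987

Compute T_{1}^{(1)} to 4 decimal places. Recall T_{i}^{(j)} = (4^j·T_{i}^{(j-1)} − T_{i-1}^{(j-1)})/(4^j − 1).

Richardson extrapolation on the trapezoidal column (denominator 4−1=3):
T_{1}^{(1)} = 4.483752 + (4.483752 − 4.439343)/3 = 4.498555

4.4986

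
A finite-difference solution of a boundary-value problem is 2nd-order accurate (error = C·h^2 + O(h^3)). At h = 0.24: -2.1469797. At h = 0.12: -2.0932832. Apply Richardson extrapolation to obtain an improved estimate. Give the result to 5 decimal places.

Extrapolated value = (4·A(h/2) − A(h)) / (4 − 1)
= (4·(-2.0932832) − (-2.1469797)) / 3
= -6.2261531 / 3 = -2.0753844

-2.07538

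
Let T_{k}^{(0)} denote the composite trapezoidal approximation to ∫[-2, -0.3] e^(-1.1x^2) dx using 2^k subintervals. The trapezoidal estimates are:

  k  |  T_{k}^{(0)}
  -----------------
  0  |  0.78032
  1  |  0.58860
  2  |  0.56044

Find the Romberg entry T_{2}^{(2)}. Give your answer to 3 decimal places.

T_{1}^{(1)} = 0.58860 + (0.58860 − 0.78032)/3 = 0.52469
T_{2}^{(1)} = 0.56044 + (0.56044 − 0.58860)/3 = 0.55105
T_{2}^{(2)} = 0.55105 + (0.55105 − 0.52469)/15 = 0.55281

0.553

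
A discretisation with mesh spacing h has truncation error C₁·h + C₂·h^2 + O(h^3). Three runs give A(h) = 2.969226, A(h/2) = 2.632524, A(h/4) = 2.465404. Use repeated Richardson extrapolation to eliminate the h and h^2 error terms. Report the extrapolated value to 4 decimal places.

2.2991

First eliminate the h term (factor 2^1 = 2):
  B₁ = (2·2.632524 − 2.969226)/1 = 2.295822
  B₂ = (2·2.465404 − 2.632524)/1 = 2.298284
Then eliminate the h^2 term (factor 2^2 = 4):
  (4·2.298284 − 2.295822)/3 = 2.299105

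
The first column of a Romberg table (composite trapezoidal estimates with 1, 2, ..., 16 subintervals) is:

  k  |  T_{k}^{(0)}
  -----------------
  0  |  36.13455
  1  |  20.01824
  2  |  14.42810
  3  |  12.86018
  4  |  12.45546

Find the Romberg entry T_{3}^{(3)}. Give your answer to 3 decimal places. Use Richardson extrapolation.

12.321

Richardson extrapolation on the trapezoidal column (denominator 4−1=3):
T_{1}^{(1)} = 20.01824 + (20.01824 − 36.13455)/3 = 14.64614
T_{2}^{(1)} = 14.42810 + (14.42810 − 20.01824)/3 = 12.56472
T_{3}^{(1)} = 12.86018 + (12.86018 − 14.42810)/3 = 12.33754
T_{2}^{(2)} = 12.56472 + (12.56472 − 14.64614)/15 = 12.42596
T_{3}^{(2)} = 12.33754 + (12.33754 − 12.56472)/15 = 12.32239
T_{3}^{(3)} = (64·12.32239 − 12.42596) / 63 = 12.32075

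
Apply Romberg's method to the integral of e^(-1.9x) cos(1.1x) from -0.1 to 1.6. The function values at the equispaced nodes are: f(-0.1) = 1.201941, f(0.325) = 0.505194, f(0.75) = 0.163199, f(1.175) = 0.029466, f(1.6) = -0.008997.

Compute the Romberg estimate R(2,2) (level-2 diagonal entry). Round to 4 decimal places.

0.5179

R(0,0) (trapezoid, 1 panel, h=1.7000): 1.014002
R(1,0) (trapezoid, 2 panels, h=0.8500): 0.645720
R(2,0) (trapezoid, 4 panels, h=0.4250): 0.550091
R(1,1) = 0.645720 + (0.645720 − 1.014002)/3 = 0.522959
R(2,1) = 0.550091 + (0.550091 − 0.645720)/3 = 0.518215
R(2,2) = 0.518215 + (0.518215 − 0.522959)/15 = 0.517899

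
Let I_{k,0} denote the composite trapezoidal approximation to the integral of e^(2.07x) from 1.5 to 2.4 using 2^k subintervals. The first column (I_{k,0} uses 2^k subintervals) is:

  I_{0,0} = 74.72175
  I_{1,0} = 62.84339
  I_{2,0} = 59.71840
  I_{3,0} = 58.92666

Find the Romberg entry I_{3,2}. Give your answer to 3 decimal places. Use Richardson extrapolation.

58.662

Richardson extrapolation on the trapezoidal column (denominator 4−1=3):
I_{2,1} = (4·59.71840 − 62.84339) / 3 = 58.67674
I_{3,1} = (4·58.92666 − 59.71840) / 3 = 58.66275
I_{3,2} = (16·58.66275 − 58.67674) / 15 = 58.66182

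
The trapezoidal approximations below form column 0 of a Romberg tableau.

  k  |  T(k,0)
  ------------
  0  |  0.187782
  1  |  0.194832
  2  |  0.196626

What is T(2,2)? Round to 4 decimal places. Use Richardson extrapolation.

0.1972

T(1,1) = 0.194832 + (0.194832 − 0.187782)/3 = 0.197182
T(2,1) = 0.196626 + (0.196626 − 0.194832)/3 = 0.197224
T(2,2) = (16·0.197224 − 0.197182) / 15 = 0.197227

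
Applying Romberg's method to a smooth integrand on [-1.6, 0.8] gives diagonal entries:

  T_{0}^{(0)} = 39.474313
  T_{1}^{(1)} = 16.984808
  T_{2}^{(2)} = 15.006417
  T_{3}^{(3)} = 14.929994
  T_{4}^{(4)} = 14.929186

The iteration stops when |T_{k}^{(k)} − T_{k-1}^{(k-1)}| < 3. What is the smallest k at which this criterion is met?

|T_{1}^{(1)} − T_{0}^{(0)}| = 22.489505 ≥ 3
|T_{2}^{(2)} − T_{1}^{(1)}| = 1.978391 < 3

k = 2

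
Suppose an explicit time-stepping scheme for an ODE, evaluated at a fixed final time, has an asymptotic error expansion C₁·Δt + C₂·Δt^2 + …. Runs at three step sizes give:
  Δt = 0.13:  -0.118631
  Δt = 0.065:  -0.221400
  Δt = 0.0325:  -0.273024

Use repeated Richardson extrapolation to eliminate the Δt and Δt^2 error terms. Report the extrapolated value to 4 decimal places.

-0.3248

First eliminate the Δt term (factor 2^1 = 2):
  B₁ = (2·(-0.221400) − (-0.118631))/1 = -0.324169
  B₂ = (2·(-0.273024) − (-0.221400))/1 = -0.324648
Then eliminate the Δt^2 term (factor 2^2 = 4):
  (4·(-0.324648) − (-0.324169))/3 = -0.324808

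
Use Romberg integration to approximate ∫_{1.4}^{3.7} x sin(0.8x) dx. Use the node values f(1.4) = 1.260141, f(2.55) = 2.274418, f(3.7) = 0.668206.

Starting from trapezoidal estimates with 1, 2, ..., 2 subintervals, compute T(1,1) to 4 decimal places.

T(0,0) (trapezoid, 1 panel, h=2.3000): 2.217599
T(1,0) (trapezoid, 2 panels, h=1.1500): 3.724380
T(1,1) = 3.724380 + (3.724380 − 2.217599)/3 = 4.226640

4.2266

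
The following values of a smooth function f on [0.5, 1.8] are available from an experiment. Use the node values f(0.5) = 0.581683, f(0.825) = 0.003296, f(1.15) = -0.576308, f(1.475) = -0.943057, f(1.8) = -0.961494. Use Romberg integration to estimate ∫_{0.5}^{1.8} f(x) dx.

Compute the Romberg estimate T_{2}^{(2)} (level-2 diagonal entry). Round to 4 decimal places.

-0.5727

T_{0}^{(0)} (trapezoid, 1 panel, h=1.3000): -0.246877
T_{1}^{(0)} (trapezoid, 2 panels, h=0.6500): -0.498039
T_{2}^{(0)} (trapezoid, 4 panels, h=0.3250): -0.554442
T_{1}^{(1)} = -0.498039 + (-0.498039 − (-0.246877))/3 = -0.581760
T_{2}^{(1)} = -0.554442 + (-0.554442 − (-0.498039))/3 = -0.573243
T_{2}^{(2)} = -0.573243 + (-0.573243 − (-0.581760))/15 = -0.572675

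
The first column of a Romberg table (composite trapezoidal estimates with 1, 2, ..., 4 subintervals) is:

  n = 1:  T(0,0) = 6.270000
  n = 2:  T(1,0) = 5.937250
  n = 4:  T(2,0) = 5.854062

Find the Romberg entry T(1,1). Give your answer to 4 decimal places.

5.8263

Richardson extrapolation on the trapezoidal column (denominator 4−1=3):
T(1,1) = 5.937250 + (5.937250 − 6.270000)/3 = 5.826333
(Column j=1 coincides with Simpson's rule on the same nodes.)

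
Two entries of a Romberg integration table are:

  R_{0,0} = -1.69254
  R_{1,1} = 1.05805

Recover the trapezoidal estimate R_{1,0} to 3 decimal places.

0.370

From R_{1,1} = (4·R_{1,0} − R_{0,0})/3, solve for R_{1,0}:
4·R_{1,0} = 3·1.05805 + (-1.69254) = 1.48161
R_{1,0} = 0.37040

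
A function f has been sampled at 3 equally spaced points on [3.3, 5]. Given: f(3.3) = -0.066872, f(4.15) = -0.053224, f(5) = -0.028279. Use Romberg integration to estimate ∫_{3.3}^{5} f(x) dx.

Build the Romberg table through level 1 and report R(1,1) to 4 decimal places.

R(0,0) (trapezoid, 1 panel, h=1.7000): -0.080878
R(1,0) (trapezoid, 2 panels, h=0.8500): -0.085680
R(1,1) = -0.085680 + (-0.085680 − (-0.080878))/3 = -0.087281

-0.0873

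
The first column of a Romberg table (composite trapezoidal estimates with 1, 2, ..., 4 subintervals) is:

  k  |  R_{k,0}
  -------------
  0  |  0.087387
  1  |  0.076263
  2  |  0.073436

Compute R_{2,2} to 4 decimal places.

Richardson extrapolation on the trapezoidal column (denominator 4−1=3):
R_{1,1} = 0.076263 + (0.076263 − 0.087387)/3 = 0.072555
R_{2,1} = 0.073436 + (0.073436 − 0.076263)/3 = 0.072494
R_{2,2} = 0.072494 + (0.072494 − 0.072555)/15 = 0.072490

0.0725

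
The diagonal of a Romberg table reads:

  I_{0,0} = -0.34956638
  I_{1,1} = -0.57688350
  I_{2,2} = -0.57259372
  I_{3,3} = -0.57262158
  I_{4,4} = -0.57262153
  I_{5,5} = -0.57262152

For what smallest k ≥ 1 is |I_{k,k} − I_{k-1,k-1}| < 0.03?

|I_{1,1} − I_{0,0}| = 0.22731712 ≥ 0.03
|I_{2,2} − I_{1,1}| = 0.00428978 < 0.03

k = 2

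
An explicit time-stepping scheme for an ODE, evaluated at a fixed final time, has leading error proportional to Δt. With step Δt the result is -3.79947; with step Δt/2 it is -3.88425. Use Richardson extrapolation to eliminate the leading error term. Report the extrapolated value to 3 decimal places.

The leading error scales as Δt; refining by a factor of 2 reduces it by 2^1 = 2.
Extrapolated value = (2·A(Δt/2) − A(Δt)) / (2 − 1)
= (2·(-3.88425) − (-3.79947)) / 1
= -3.96903 / 1 = -3.96903

-3.969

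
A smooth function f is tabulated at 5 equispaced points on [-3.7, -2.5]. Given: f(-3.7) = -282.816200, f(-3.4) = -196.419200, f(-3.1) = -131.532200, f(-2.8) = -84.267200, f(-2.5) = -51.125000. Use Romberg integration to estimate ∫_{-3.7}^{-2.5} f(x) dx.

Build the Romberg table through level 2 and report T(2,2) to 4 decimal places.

T(0,0) (trapezoid, 1 panel, h=1.2000): -200.364720
T(1,0) (trapezoid, 2 panels, h=0.6000): -179.101680
T(2,0) (trapezoid, 4 panels, h=0.3000): -173.756760
T(1,1) = -179.101680 + (-179.101680 − (-200.364720))/3 = -172.014000
T(2,1) = -173.756760 + (-173.756760 − (-179.101680))/3 = -171.975120
T(2,2) = -171.975120 + (-171.975120 − (-172.014000))/15 = -171.972528

-171.9725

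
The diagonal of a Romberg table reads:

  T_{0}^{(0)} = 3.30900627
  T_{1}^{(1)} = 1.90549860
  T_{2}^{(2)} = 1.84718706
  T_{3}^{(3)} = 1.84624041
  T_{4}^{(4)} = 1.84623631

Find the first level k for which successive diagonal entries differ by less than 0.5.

k = 2

|T_{1}^{(1)} − T_{0}^{(0)}| = 1.40350767 ≥ 0.5
|T_{2}^{(2)} − T_{1}^{(1)}| = 0.05831154 < 0.5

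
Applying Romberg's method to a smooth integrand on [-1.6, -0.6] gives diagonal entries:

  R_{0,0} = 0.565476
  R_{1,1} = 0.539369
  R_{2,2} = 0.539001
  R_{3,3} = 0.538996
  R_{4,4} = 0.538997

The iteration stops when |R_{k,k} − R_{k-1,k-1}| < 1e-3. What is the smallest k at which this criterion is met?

|R_{1,1} − R_{0,0}| = 0.026107 ≥ 1e-3
|R_{2,2} − R_{1,1}| = 0.000368 < 1e-3

k = 2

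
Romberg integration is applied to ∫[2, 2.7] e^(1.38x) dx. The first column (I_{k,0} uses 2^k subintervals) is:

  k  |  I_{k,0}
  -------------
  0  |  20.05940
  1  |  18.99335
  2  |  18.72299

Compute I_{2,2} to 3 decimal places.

I_{1,1} = (4·18.99335 − 20.05940) / 3 = 18.63800
I_{2,1} = 18.72299 + (18.72299 − 18.99335)/3 = 18.63287
I_{2,2} = 18.63287 + (18.63287 − 18.63800)/15 = 18.63253
(Column j=1 coincides with Simpson's rule on the same nodes.)

18.633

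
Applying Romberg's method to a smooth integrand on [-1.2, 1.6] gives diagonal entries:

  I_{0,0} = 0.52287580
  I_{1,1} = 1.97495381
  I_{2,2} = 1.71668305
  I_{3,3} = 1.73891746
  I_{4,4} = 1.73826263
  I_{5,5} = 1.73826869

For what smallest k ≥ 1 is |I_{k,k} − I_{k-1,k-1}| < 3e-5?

k = 5

|I_{1,1} − I_{0,0}| = 1.45207801 ≥ 3e-5
|I_{2,2} − I_{1,1}| = 0.25827076 ≥ 3e-5
|I_{3,3} − I_{2,2}| = 0.02223441 ≥ 3e-5
|I_{4,4} − I_{3,3}| = 0.00065483 ≥ 3e-5
|I_{5,5} − I_{4,4}| = 0.00000606 < 3e-5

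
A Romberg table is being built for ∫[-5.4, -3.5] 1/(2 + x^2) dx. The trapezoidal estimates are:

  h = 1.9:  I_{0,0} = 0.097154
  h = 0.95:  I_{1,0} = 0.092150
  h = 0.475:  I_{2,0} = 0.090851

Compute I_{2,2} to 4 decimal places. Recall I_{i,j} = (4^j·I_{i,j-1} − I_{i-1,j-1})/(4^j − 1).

0.0904

Richardson extrapolation on the trapezoidal column (denominator 4−1=3):
I_{1,1} = (4·0.092150 − 0.097154) / 3 = 0.090482
I_{2,1} = (4·0.090851 − 0.092150) / 3 = 0.090418
I_{2,2} = (16·0.090418 − 0.090482) / 15 = 0.090414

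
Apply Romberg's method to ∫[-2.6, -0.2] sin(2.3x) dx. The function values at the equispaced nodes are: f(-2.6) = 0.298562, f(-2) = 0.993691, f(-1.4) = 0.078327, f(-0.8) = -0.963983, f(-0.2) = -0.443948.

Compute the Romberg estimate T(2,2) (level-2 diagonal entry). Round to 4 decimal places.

0.0233

T(0,0) (trapezoid, 1 panel, h=2.4000): -0.174463
T(1,0) (trapezoid, 2 panels, h=1.2000): 0.006761
T(2,0) (trapezoid, 4 panels, h=0.6000): 0.021205
T(1,1) = 0.006761 + (0.006761 − (-0.174463))/3 = 0.067169
T(2,1) = 0.021205 + (0.021205 − 0.006761)/3 = 0.026020
T(2,2) = 0.026020 + (0.026020 − 0.067169)/15 = 0.023277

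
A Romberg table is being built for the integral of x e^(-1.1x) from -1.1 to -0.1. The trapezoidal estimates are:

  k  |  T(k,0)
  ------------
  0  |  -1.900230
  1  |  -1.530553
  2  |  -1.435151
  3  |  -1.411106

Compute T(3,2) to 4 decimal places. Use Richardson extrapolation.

-1.4031

T(2,1) = (4·(-1.435151) − (-1.530553)) / 3 = -1.403350
T(3,1) = (4·(-1.411106) − (-1.435151)) / 3 = -1.403091
T(3,2) = (16·(-1.403091) − (-1.403350)) / 15 = -1.403074
(Column j=1 coincides with Simpson's rule on the same nodes.)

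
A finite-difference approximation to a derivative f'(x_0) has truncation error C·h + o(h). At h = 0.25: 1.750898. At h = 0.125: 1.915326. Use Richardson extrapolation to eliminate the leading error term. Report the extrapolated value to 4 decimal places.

The leading error scales as h; refining by a factor of 2 reduces it by 2^1 = 2.
Extrapolated value = (2·A(h/2) − A(h)) / (2 − 1)
= (2·1.915326 − 1.750898) / 1
= 2.079754 / 1 = 2.079754

2.0798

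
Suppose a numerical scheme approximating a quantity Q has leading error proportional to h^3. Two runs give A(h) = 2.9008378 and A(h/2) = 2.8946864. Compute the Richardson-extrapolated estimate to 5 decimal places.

2.89381

Extrapolated value = (8·A(h/2) − A(h)) / (8 − 1)
= (8·2.8946864 − 2.9008378) / 7
= 20.2566534 / 7 = 2.8938076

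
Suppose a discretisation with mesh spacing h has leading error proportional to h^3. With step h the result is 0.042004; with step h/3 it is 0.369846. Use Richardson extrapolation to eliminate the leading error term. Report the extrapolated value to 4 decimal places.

0.3825

The leading error scales as h^3; refining by a factor of 3 reduces it by 3^3 = 27.
Extrapolated value = (27·A(h/3) − A(h)) / (27 − 1)
= (27·0.369846 − 0.042004) / 26
= 9.943838 / 26 = 0.382455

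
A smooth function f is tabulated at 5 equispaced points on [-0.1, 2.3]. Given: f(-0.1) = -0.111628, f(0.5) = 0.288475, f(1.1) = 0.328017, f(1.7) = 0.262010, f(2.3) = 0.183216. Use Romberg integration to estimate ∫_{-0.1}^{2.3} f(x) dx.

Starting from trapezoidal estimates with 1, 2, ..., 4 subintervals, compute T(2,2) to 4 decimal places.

T(0,0) (trapezoid, 1 panel, h=2.4000): 0.085906
T(1,0) (trapezoid, 2 panels, h=1.2000): 0.436573
T(2,0) (trapezoid, 4 panels, h=0.6000): 0.548578
T(1,1) = 0.436573 + (0.436573 − 0.085906)/3 = 0.553462
T(2,1) = 0.548578 + (0.548578 − 0.436573)/3 = 0.585913
T(2,2) = 0.585913 + (0.585913 − 0.553462)/15 = 0.588076

0.5881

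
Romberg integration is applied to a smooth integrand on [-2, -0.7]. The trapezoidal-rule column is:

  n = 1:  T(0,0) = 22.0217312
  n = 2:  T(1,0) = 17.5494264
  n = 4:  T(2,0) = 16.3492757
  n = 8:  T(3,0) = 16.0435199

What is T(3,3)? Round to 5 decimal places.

15.94108

Richardson extrapolation on the trapezoidal column (denominator 4−1=3):
T(1,1) = 17.5494264 + (17.5494264 − 22.0217312)/3 = 16.0586581
T(2,1) = 16.3492757 + (16.3492757 − 17.5494264)/3 = 15.9492255
T(3,1) = 16.0435199 + (16.0435199 − 16.3492757)/3 = 15.9416013
T(2,2) = (16·15.9492255 − 16.0586581) / 15 = 15.9419300
T(3,2) = 15.9416013 + (15.9416013 − 15.9492255)/15 = 15.9410930
T(3,3) = 15.9410930 + (15.9410930 − 15.9419300)/63 = 15.9410797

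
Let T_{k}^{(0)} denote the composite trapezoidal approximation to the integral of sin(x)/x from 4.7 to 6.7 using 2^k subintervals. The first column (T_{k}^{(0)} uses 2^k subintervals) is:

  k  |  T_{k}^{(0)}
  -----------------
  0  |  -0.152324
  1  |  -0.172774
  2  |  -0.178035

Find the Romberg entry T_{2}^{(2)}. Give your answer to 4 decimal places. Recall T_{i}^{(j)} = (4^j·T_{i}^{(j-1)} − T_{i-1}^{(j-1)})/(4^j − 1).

-0.1798

Richardson extrapolation on the trapezoidal column (denominator 4−1=3):
T_{1}^{(1)} = (4·(-0.172774) − (-0.152324)) / 3 = -0.179591
T_{2}^{(1)} = (4·(-0.178035) − (-0.172774)) / 3 = -0.179789
T_{2}^{(2)} = -0.179789 + (-0.179789 − (-0.179591))/15 = -0.179802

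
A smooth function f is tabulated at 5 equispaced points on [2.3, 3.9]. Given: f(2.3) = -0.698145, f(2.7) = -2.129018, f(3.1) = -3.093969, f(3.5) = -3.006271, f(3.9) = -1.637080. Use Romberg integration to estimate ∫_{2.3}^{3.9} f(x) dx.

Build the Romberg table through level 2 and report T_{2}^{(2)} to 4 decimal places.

-3.8721

T_{0}^{(0)} (trapezoid, 1 panel, h=1.6000): -1.868180
T_{1}^{(0)} (trapezoid, 2 panels, h=0.8000): -3.409265
T_{2}^{(0)} (trapezoid, 4 panels, h=0.4000): -3.758748
T_{1}^{(1)} = -3.409265 + (-3.409265 − (-1.868180))/3 = -3.922960
T_{2}^{(1)} = -3.758748 + (-3.758748 − (-3.409265))/3 = -3.875242
T_{2}^{(2)} = -3.875242 + (-3.875242 − (-3.922960))/15 = -3.872061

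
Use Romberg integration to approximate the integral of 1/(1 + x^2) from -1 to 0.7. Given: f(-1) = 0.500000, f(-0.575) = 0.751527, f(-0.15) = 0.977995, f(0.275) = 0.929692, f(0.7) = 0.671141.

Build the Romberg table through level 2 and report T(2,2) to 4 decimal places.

1.3927

T(0,0) (trapezoid, 1 panel, h=1.7000): 0.995470
T(1,0) (trapezoid, 2 panels, h=0.8500): 1.329031
T(2,0) (trapezoid, 4 panels, h=0.4250): 1.379033
T(1,1) = 1.329031 + (1.329031 − 0.995470)/3 = 1.440218
T(2,1) = 1.379033 + (1.379033 − 1.329031)/3 = 1.395700
T(2,2) = 1.395700 + (1.395700 − 1.440218)/15 = 1.392732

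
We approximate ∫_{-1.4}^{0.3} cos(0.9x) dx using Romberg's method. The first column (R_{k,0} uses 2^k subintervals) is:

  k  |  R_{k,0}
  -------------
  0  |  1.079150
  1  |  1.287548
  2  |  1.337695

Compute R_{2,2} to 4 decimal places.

Richardson extrapolation on the trapezoidal column (denominator 4−1=3):
R_{1,1} = 1.287548 + (1.287548 − 1.079150)/3 = 1.357014
R_{2,1} = (4·1.337695 − 1.287548) / 3 = 1.354411
R_{2,2} = (16·1.354411 − 1.357014) / 15 = 1.354237
(Column j=1 coincides with Simpson's rule on the same nodes.)

1.3542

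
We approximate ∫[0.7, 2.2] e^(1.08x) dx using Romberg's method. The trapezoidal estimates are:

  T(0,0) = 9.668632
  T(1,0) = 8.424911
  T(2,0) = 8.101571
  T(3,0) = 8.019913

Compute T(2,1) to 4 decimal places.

Richardson extrapolation on the trapezoidal column (denominator 4−1=3):
T(2,1) = (4·8.101571 − 8.424911) / 3 = 7.993791

7.9938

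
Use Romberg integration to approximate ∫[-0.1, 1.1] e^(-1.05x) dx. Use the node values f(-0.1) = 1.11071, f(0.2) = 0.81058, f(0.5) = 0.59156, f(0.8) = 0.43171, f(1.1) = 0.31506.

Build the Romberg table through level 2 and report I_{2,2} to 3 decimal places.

I_{0,0} (trapezoid, 1 panel, h=1.2000): 0.85546
I_{1,0} (trapezoid, 2 panels, h=0.6000): 0.78267
I_{2,0} (trapezoid, 4 panels, h=0.3000): 0.76402
I_{1,1} = 0.78267 + (0.78267 − 0.85546)/3 = 0.75841
I_{2,1} = 0.76402 + (0.76402 − 0.78267)/3 = 0.75780
I_{2,2} = 0.75780 + (0.75780 − 0.75841)/15 = 0.75776

0.758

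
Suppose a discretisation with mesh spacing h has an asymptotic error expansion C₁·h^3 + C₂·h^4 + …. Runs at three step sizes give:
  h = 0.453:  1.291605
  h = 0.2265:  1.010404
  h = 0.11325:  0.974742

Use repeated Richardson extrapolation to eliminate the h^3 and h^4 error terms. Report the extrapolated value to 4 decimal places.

0.9696

First eliminate the h^3 term (factor 2^3 = 8):
  B₁ = (8·1.010404 − 1.291605)/7 = 0.970232
  B₂ = (8·0.974742 − 1.010404)/7 = 0.969647
Then eliminate the h^4 term (factor 2^4 = 16):
  (16·0.969647 − 0.970232)/15 = 0.969608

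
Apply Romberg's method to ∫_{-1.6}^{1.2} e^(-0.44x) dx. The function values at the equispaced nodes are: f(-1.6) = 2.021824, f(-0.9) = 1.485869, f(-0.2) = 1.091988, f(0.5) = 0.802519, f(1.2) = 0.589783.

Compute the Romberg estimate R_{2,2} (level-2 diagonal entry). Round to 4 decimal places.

R_{0,0} (trapezoid, 1 panel, h=2.8000): 3.656250
R_{1,0} (trapezoid, 2 panels, h=1.4000): 3.356908
R_{2,0} (trapezoid, 4 panels, h=0.7000): 3.280326
R_{1,1} = 3.356908 + (3.356908 − 3.656250)/3 = 3.257127
R_{2,1} = 3.280326 + (3.280326 − 3.356908)/3 = 3.254799
R_{2,2} = 3.254799 + (3.254799 − 3.257127)/15 = 3.254644

3.2546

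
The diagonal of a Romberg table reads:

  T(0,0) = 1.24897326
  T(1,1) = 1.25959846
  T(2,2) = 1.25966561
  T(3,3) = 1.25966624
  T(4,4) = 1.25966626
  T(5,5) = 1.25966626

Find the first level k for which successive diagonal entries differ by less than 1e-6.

k = 3

|T(1,1) − T(0,0)| = 0.01062520 ≥ 1e-6
|T(2,2) − T(1,1)| = 0.00006715 ≥ 1e-6
|T(3,3) − T(2,2)| = 0.00000063 < 1e-6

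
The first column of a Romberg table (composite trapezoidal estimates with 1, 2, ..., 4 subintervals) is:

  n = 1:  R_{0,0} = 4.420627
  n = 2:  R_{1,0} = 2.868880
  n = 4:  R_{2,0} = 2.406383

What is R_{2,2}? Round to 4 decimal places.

Richardson extrapolation on the trapezoidal column (denominator 4−1=3):
R_{1,1} = (4·2.868880 − 4.420627) / 3 = 2.351631
R_{2,1} = 2.406383 + (2.406383 − 2.868880)/3 = 2.252217
R_{2,2} = 2.252217 + (2.252217 − 2.351631)/15 = 2.245589

2.2456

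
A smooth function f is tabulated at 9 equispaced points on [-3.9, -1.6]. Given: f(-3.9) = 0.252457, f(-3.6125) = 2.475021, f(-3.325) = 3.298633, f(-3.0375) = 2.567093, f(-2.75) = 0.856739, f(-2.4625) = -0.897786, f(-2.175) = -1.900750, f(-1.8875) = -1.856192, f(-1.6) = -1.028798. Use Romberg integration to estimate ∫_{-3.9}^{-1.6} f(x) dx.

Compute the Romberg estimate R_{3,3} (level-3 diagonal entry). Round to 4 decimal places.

1.2332

R_{0,0} (trapezoid, 1 panel, h=2.3000): -0.892792
R_{1,0} (trapezoid, 2 panels, h=1.1500): 0.538854
R_{2,0} (trapezoid, 4 panels, h=0.5750): 1.073210
R_{3,0} (trapezoid, 8 panels, h=0.2875): 1.194444
R_{1,1} = 0.538854 + (0.538854 − (-0.892792))/3 = 1.016069
R_{2,1} = 1.073210 + (1.073210 − 0.538854)/3 = 1.251329
R_{3,1} = 1.194444 + (1.194444 − 1.073210)/3 = 1.234855
R_{2,2} = 1.251329 + (1.251329 − 1.016069)/15 = 1.267013
R_{3,2} = 1.234855 + (1.234855 − 1.251329)/15 = 1.233757
R_{3,3} = 1.233757 + (1.233757 − 1.267013)/63 = 1.233229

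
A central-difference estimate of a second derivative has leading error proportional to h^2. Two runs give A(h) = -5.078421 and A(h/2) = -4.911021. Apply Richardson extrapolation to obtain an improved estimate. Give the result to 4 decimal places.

The leading error scales as h^2; refining by a factor of 2 reduces it by 2^2 = 4.
Extrapolated value = (4·A(h/2) − A(h)) / (4 − 1)
= (4·(-4.911021) − (-5.078421)) / 3
= -14.565663 / 3 = -4.855221

-4.8552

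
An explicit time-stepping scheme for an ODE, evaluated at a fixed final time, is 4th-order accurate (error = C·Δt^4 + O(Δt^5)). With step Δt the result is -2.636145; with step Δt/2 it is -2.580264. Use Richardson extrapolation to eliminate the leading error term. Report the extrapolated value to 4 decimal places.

-2.5765

Extrapolated value = (16·A(Δt/2) − A(Δt)) / (16 − 1)
= (16·(-2.580264) − (-2.636145)) / 15
= -38.648079 / 15 = -2.576539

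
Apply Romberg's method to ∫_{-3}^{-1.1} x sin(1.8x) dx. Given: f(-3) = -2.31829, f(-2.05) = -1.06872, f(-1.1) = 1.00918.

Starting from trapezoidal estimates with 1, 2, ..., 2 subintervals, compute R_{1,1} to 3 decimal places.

-1.768

R_{0,0} (trapezoid, 1 panel, h=1.9000): -1.24365
R_{1,0} (trapezoid, 2 panels, h=0.9500): -1.63711
R_{1,1} = -1.63711 + (-1.63711 − (-1.24365))/3 = -1.76826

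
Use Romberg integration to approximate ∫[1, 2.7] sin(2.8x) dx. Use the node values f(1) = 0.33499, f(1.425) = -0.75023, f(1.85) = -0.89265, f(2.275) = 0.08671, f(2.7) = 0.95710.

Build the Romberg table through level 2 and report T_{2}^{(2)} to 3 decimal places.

-0.433

T_{0}^{(0)} (trapezoid, 1 panel, h=1.7000): 1.09828
T_{1}^{(0)} (trapezoid, 2 panels, h=0.8500): -0.20961
T_{2}^{(0)} (trapezoid, 4 panels, h=0.4250): -0.38680
T_{1}^{(1)} = -0.20961 + (-0.20961 − 1.09828)/3 = -0.64557
T_{2}^{(1)} = -0.38680 + (-0.38680 − (-0.20961))/3 = -0.44586
T_{2}^{(2)} = -0.44586 + (-0.44586 − (-0.64557))/15 = -0.43255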